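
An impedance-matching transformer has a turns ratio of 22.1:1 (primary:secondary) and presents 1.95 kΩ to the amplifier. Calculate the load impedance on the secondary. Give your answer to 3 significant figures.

Z_s ≈ 3.99 Ω

Z_s = Z_p/(N_p/N_s)² = 1950/22.1² = 3.99 Ω.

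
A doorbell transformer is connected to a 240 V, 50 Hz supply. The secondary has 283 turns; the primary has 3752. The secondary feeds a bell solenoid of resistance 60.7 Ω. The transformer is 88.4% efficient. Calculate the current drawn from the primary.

V_s = 240 × 283/3752 = 18.102 V.
I_s = V_s/R = 18.102/60.7 = 0.29823 A.
P_out = V_s I_s = 18.102 × 0.29823 = 5.3986 W.
P_in = P_out/η = 5.3986/0.884 = 6.1070 W.
I_p = P_in/V_p = 6.1070/240 = 0.0254 A.

I_p ≈ 0.0254 A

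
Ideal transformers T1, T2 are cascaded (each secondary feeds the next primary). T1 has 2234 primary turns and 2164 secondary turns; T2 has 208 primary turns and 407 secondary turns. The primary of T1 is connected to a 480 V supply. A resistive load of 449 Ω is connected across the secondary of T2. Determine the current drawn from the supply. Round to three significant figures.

I_supply ≈ 3.84 A

After T1: V = 480.00 × 2164/2234 = 464.96 V.
After T2: V = 464.96 × 407/208 = 909.80 V.
I_load = 909.80/449 = 2.0263 A, so P_out = 909.80 × 2.0263 = 1843.5 W.
All ideal ⇒ P_in = P_out, so I_supply = 1843.5/480 = 3.84 A.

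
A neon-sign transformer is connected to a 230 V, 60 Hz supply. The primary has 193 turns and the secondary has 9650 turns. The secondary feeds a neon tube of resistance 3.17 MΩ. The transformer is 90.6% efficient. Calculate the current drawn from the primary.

I_p ≈ 0.200 A

V_s = 230 × 9650/193 = 11500 V.
I_s = V_s/R = 11500/(3.17×10^6) = 0.0036278 A.
P_out = V_s I_s = 11500 × 0.0036278 = 41.719 W.
P_in = P_out/η = 41.719/0.906 = 46.048 W.
I_p = P_in/V_p = 46.048/230 = 0.200 A.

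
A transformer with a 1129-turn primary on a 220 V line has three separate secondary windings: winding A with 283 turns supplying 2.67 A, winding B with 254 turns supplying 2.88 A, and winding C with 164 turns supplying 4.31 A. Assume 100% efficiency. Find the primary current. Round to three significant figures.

V_A = 220 × 283/1129 = 55.146 V; V_B = 220 × 254/1129 = 49.495 V; V_C = 220 × 164/1129 = 31.957 V.
P_out = V_A I_A + V_B I_B + V_C I_C = 55.146×2.67 + 49.495×2.88 + 31.957×4.31 = 147.24 + 142.55 + 137.74 = 427.52 W.
Ideal ⇒ P_in = P_out, so I_p = P_out/V_p = 427.52/220 = 1.94 A.

I_p ≈ 1.94 A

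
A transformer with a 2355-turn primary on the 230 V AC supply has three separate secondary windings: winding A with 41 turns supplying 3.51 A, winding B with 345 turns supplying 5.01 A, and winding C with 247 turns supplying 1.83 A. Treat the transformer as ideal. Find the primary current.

I_p ≈ 0.987 A

V_A = 230 × 41/2355 = 4.0042 V; V_B = 230 × 345/2355 = 33.694 V; V_C = 230 × 247/2355 = 24.123 V.
P_out = V_A I_A + V_B I_B + V_C I_C = 4.0042×3.51 + 33.694×5.01 + 24.123×1.83 = 14.055 + 168.81 + 44.145 = 227.01 W.
Ideal ⇒ P_in = P_out, so I_p = P_out/V_p = 227.01/230 = 0.987 A.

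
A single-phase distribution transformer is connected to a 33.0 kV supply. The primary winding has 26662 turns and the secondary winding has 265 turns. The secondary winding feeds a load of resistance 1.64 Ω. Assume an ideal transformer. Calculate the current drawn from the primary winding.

I_p ≈ 1.99 A

V_s = V_p × N_s/N_p = 33000 × 265/26662 = 327.99 V.
I_s = V_s/R = 327.99/1.64 = 200.00 A.
For an ideal transformer I_p N_p = I_s N_s, so I_p = 200.00 × 265/26662 = 1.99 A.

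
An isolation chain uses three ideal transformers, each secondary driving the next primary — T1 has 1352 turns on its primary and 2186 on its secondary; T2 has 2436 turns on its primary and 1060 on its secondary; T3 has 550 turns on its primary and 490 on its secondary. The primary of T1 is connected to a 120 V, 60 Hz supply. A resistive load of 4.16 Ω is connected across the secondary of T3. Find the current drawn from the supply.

After T1: V = 120.00 × 2186/1352 = 194.02 V.
After T2: V = 194.02 × 1060/2436 = 84.427 V.
After T3: V = 84.427 × 490/550 = 75.217 V.
I_load = 75.217/4.16 = 18.081 A, so P_out = 75.217 × 18.081 = 1360.0 W.
All ideal ⇒ P_in = P_out, so I_supply = 1360.0/120 = 11.3 A.

I_supply ≈ 11.3 A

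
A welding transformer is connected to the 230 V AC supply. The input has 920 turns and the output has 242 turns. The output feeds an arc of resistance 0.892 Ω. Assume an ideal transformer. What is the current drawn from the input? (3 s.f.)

V_out = V_in × N_out/N_in = 230 × 242/920 = 60.500 V.
I_out = V_out/R = 60.500/0.892 = 67.825 A.
For an ideal transformer I_in N_in = I_out N_out, so I_in = 67.825 × 242/920 = 17.8 A.

I_in ≈ 17.8 A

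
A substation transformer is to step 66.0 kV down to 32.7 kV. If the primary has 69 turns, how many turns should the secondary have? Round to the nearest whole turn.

N_s/N_p = V_s/V_p, so N_s = 69 × 32700/66000 = 34.2 ≈ 34 turns.

N_s = 34 turns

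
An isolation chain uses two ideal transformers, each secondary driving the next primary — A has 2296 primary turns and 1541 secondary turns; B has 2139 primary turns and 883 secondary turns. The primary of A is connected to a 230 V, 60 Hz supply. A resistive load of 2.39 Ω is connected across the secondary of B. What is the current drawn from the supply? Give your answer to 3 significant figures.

Secondary of A: V = 230.00 × 1541/2296 = 154.37 V.
Secondary of B: V = 154.37 × 883/2139 = 63.725 V.
I_load = 63.725/2.39 = 26.663 A, so P_out = 63.725 × 26.663 = 1699.1 W.
All ideal ⇒ P_in = P_out, so I_supply = 1699.1/230 = 7.39 A.

I_supply ≈ 7.39 A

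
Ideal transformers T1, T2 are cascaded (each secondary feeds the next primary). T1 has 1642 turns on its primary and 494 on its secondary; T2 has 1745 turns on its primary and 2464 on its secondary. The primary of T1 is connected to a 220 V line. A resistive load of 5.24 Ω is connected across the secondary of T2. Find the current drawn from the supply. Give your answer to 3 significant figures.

I_supply ≈ 7.58 A

Secondary of T1: V = 220.00 × 494/1642 = 66.188 V.
Secondary of T2: V = 66.188 × 2464/1745 = 93.459 V.
I_load = 93.459/5.24 = 17.836 A, so P_out = 93.459 × 17.836 = 1666.9 W.
All ideal ⇒ P_in = P_out, so I_supply = 1666.9/220 = 7.58 A.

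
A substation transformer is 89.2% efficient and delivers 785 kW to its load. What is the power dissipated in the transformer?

P_loss ≈ 95000 W

P_in = P_out/η = 785000/0.892 = 880045 W.
P_loss = P_in − P_out = 880045 − 785000 = 95000 W.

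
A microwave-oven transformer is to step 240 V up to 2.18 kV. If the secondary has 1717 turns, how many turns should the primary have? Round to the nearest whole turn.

N_p = 189 turns

N_p/N_s = V_p/V_s, so N_p = 1717 × 240/2180 = 189.0 ≈ 189 turns.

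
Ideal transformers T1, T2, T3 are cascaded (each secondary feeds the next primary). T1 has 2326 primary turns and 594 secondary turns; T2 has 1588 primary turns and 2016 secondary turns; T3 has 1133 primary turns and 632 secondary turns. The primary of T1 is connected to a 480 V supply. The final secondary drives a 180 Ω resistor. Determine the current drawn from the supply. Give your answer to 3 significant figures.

I_supply ≈ 0.0872 A

Secondary of T1: V = 480.00 × 594/2326 = 122.58 V.
Secondary of T2: V = 122.58 × 2016/1588 = 155.62 V.
Secondary of T3: V = 155.62 × 632/1133 = 86.805 V.
I_load = 86.805/180 = 0.48225 A, so P_out = 86.805 × 0.48225 = 41.862 W.
All ideal ⇒ P_in = P_out, so I_supply = 41.862/480 = 0.0872 A.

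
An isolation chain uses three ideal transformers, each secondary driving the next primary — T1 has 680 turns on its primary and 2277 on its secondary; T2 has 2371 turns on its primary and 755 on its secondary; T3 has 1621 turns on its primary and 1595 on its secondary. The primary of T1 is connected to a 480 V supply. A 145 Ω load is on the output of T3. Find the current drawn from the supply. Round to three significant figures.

I_supply ≈ 3.64 A

After T1: V = 480.00 × 2277/680 = 1607.3 V.
After T2: V = 1607.3 × 755/2371 = 511.81 V.
After T3: V = 511.81 × 1595/1621 = 503.60 V.
I_load = 503.60/145 = 3.4731 A, so P_out = 503.60 × 3.4731 = 1749.1 W.
All ideal ⇒ P_in = P_out, so I_supply = 1749.1/480 = 3.64 A.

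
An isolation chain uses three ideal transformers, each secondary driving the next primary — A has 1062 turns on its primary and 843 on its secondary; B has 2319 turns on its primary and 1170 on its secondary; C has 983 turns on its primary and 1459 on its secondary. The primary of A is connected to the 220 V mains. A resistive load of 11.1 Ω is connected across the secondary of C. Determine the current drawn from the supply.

I_supply ≈ 7.00 A

Secondary of A: V = 220.00 × 843/1062 = 174.63 V.
Secondary of B: V = 174.63 × 1170/2319 = 88.107 V.
Secondary of C: V = 88.107 × 1459/983 = 130.77 V.
I_load = 130.77/11.1 = 11.781 A, so P_out = 130.77 × 11.781 = 1540.6 W.
All ideal ⇒ P_in = P_out, so I_supply = 1540.6/220 = 7.00 A.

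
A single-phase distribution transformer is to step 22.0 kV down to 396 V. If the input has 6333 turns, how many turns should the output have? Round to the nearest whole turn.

N_out = 114 turns

N_out/N_in = V_out/V_in, so N_out = 6333 × 396/22000 = 114.0 ≈ 114 turns.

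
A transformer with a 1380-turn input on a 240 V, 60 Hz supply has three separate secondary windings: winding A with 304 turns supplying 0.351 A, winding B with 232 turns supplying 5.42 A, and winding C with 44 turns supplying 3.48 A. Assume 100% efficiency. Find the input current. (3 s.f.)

V_A = 240 × 304/1380 = 52.870 V; V_B = 240 × 232/1380 = 40.348 V; V_C = 240 × 44/1380 = 7.6522 V.
P_out = V_A I_A + V_B I_B + V_C I_C = 52.870×0.351 + 40.348×5.42 + 7.6522×3.48 = 18.557 + 218.69 + 26.630 = 263.87 W.
Ideal ⇒ P_in = P_out, so I_in = P_out/V_in = 263.87/240 = 1.10 A.

I_in ≈ 1.10 A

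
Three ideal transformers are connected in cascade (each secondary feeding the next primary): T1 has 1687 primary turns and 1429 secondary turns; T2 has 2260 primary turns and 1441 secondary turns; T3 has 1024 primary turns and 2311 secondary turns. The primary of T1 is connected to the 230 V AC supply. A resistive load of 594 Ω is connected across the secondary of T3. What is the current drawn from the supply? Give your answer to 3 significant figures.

I_supply ≈ 0.575 A

After T1: V = 230.00 × 1429/1687 = 194.83 V.
After T2: V = 194.83 × 1441/2260 = 124.22 V.
After T3: V = 124.22 × 2311/1024 = 280.35 V.
I_load = 280.35/594 = 0.47197 A, so P_out = 280.35 × 0.47197 = 132.32 W.
All ideal ⇒ P_in = P_out, so I_supply = 132.32/230 = 0.575 A.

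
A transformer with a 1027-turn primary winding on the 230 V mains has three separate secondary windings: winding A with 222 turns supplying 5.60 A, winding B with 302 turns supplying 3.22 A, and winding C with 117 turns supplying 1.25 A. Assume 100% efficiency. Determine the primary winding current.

I_p ≈ 2.30 A

V_A = 230 × 222/1027 = 49.718 V; V_B = 230 × 302/1027 = 67.634 V; V_C = 230 × 117/1027 = 26.203 V.
P_out = V_A I_A + V_B I_B + V_C I_C = 49.718×5.60 + 67.634×3.22 + 26.203×1.25 = 278.42 + 217.78 + 32.753 = 528.95 W.
Ideal ⇒ P_in = P_out, so I_p = P_out/V_p = 528.95/230 = 2.30 A.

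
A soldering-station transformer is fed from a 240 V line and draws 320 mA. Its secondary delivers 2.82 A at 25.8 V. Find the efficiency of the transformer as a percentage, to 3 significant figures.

η ≈ 94.7%

P_in = 240 × 0.320 = 76.8000 W.
P_out = 25.8 × 2.82 = 72.7560 W.
η = P_out/P_in = 72.7560/76.8000 = 0.947.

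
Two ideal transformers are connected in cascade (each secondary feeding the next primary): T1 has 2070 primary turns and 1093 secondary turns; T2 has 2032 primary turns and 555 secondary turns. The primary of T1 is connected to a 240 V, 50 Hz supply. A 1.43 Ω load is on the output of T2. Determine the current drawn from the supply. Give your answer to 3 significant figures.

Secondary of T1: V = 240.00 × 1093/2070 = 126.72 V.
Secondary of T2: V = 126.72 × 555/2032 = 34.612 V.
I_load = 34.612/1.43 = 24.204 A, so P_out = 34.612 × 24.204 = 837.77 W.
All ideal ⇒ P_in = P_out, so I_supply = 837.77/240 = 3.49 A.

I_supply ≈ 3.49 A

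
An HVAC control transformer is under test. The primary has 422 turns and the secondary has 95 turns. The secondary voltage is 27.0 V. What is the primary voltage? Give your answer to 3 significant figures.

V_p/V_s = N_p/N_s, so V_p = 27.0 × 422/95 = 120 V.

V_p ≈ 120 V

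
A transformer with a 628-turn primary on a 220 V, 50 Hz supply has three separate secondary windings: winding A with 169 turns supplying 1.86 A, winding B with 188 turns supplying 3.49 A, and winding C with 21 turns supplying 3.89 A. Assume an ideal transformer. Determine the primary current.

V_A = 220 × 169/628 = 59.204 V; V_B = 220 × 188/628 = 65.860 V; V_C = 220 × 21/628 = 7.3567 V.
P_out = V_A I_A + V_B I_B + V_C I_C = 59.204×1.86 + 65.860×3.49 + 7.3567×3.89 = 110.12 + 229.85 + 28.618 = 368.59 W.
Ideal ⇒ P_in = P_out, so I_p = P_out/V_p = 368.59/220 = 1.68 A.

I_p ≈ 1.68 A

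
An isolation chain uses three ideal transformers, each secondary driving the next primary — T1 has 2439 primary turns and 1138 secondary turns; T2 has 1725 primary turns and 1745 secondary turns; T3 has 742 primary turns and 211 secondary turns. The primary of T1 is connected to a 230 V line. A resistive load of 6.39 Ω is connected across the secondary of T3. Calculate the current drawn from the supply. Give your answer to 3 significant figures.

I_supply ≈ 0.648 A

After T1: V = 230.00 × 1138/2439 = 107.31 V.
After T2: V = 107.31 × 1745/1725 = 108.56 V.
After T3: V = 108.56 × 211/742 = 30.870 V.
I_load = 30.870/6.39 = 4.8311 A, so P_out = 30.870 × 4.8311 = 149.14 W.
All ideal ⇒ P_in = P_out, so I_supply = 149.14/230 = 0.648 A.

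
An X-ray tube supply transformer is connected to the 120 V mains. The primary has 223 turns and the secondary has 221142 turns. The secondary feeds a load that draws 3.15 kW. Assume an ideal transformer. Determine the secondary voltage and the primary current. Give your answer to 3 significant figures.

V_s ≈ 119000 V, I_p ≈ 26.2 A

V_s = V_p × N_s/N_p = 120 × 221142/223 = 119000 V.
I_s = P/V_s = 3150/119000 = 0.026471 A.
I_p = I_s × N_s/N_p = 0.026471 × 221142/223 = 26.2 A.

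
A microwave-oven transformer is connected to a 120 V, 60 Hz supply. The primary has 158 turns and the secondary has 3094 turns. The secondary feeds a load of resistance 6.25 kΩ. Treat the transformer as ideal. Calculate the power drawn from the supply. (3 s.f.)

V_s = V_p × N_s/N_p = 120 × 3094/158 = 2349.9 V.
I_s = V_s/R = 2349.9/6250 = 0.37598 A.
I_p = I_s × N_s/N_p = 0.37598 × 3094/158 = 7.3625 A.
P = V_p I_p = 120 × 7.3625 = 884 W.

P ≈ 884 W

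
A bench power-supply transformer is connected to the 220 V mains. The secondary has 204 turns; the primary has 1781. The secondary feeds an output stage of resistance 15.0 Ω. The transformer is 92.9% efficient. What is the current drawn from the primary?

V_s = 220 × 204/1781 = 25.199 V.
I_s = V_s/R = 25.199/15.0 = 1.6800 A.
P_out = V_s I_s = 25.199 × 1.6800 = 42.334 W.
P_in = P_out/η = 42.334/0.929 = 45.569 W.
I_p = P_in/V_p = 45.569/220 = 0.207 A.

I_p ≈ 0.207 A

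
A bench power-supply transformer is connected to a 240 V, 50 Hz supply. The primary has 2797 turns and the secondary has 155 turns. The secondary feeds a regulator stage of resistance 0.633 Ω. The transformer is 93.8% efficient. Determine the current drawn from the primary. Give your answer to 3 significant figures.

I_p ≈ 1.24 A

V_s = 240 × 155/2797 = 13.300 V.
I_s = V_s/R = 13.300/0.633 = 21.011 A.
P_out = V_s I_s = 13.300 × 21.011 = 279.45 W.
P_in = P_out/η = 279.45/0.938 = 297.92 W.
I_p = P_in/V_p = 297.92/240 = 1.24 A.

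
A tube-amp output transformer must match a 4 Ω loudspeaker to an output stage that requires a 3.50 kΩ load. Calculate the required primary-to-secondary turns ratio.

Z_p/Z_s = (N_p/N_s)², so N_p/N_s = √(3500/4) = √875 = 29.6.

N_p/N_s ≈ 29.6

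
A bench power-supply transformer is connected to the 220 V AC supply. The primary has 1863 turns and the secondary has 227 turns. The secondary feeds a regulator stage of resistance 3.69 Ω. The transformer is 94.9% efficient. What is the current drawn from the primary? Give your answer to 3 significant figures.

V_s = 220 × 227/1863 = 26.806 V.
I_s = V_s/R = 26.806/3.69 = 7.2646 A.
P_out = V_s I_s = 26.806 × 7.2646 = 194.74 W.
P_in = P_out/η = 194.74/0.949 = 205.20 W.
I_p = P_in/V_p = 205.20/220 = 0.933 A.

I_p ≈ 0.933 A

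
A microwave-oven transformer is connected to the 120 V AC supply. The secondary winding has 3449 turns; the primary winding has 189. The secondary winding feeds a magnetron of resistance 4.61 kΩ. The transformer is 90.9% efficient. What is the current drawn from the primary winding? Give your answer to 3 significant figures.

V_s = 120 × 3449/189 = 2189.8 V.
I_s = V_s/R = 2189.8/4610 = 0.47502 A.
P_out = V_s I_s = 2189.8 × 0.47502 = 1040.2 W.
P_in = P_out/η = 1040.2/0.909 = 1144.4 W.
I_p = P_in/V_p = 1144.4/120 = 9.54 A.

I_p ≈ 9.54 A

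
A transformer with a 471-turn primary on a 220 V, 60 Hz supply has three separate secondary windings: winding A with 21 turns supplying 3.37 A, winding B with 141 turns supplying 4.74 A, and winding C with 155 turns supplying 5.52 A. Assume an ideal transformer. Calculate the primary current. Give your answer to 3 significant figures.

I_p ≈ 3.39 A

V_A = 220 × 21/471 = 9.8089 V; V_B = 220 × 141/471 = 65.860 V; V_C = 220 × 155/471 = 72.399 V.
P_out = V_A I_A + V_B I_B + V_C I_C = 9.8089×3.37 + 65.860×4.74 + 72.399×5.52 = 33.056 + 312.18 + 399.64 = 744.88 W.
Ideal ⇒ P_in = P_out, so I_p = P_out/V_p = 744.88/220 = 3.39 A.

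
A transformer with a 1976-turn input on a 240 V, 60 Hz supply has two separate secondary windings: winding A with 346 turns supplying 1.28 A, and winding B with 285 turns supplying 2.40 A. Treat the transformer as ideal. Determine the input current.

V_A = 240 × 346/1976 = 42.024 V; V_B = 240 × 285/1976 = 34.615 V.
P_out = V_A I_A + V_B I_B = 42.024×1.28 + 34.615×2.40 = 53.791 + 83.077 = 136.87 W.
Ideal ⇒ P_in = P_out, so I_in = P_out/V_in = 136.87/240 = 0.570 A.

I_in ≈ 0.570 A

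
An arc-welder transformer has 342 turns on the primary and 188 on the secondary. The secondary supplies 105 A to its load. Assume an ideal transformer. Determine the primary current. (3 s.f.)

For an ideal transformer I_p/I_s = N_s/N_p, so I_p = 105 × 188/342 = 57.7 A.

I_p ≈ 57.7 A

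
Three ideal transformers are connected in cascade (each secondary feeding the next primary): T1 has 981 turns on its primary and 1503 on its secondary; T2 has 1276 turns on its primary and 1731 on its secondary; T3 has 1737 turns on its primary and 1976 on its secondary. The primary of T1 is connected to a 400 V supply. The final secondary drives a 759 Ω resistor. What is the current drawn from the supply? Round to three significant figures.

I_supply ≈ 2.95 A

Secondary of T1: V = 400.00 × 1503/981 = 612.84 V.
Secondary of T2: V = 612.84 × 1731/1276 = 831.37 V.
Secondary of T3: V = 831.37 × 1976/1737 = 945.77 V.
I_load = 945.77/759 = 1.2461 A, so P_out = 945.77 × 1.2461 = 1178.5 W.
All ideal ⇒ P_in = P_out, so I_supply = 1178.5/400 = 2.95 A.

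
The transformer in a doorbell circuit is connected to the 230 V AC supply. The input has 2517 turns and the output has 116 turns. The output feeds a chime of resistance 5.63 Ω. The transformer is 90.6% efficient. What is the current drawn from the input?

I_in ≈ 0.0958 A

V_out = 230 × 116/2517 = 10.600 V.
I_out = V_out/R = 10.600/5.63 = 1.8828 A.
P_out = V_out I_out = 10.600 × 1.8828 = 19.957 W.
P_in = P_out/η = 19.957/0.906 = 22.028 W.
I_in = P_in/V_in = 22.028/230 = 0.0958 A.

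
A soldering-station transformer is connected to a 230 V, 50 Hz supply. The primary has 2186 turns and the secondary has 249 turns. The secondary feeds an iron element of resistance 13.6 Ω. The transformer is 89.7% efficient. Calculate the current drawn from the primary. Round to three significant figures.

V_s = 230 × 249/2186 = 26.199 V.
I_s = V_s/R = 26.199/13.6 = 1.9264 A.
P_out = V_s I_s = 26.199 × 1.9264 = 50.468 W.
P_in = P_out/η = 50.468/0.897 = 56.263 W.
I_p = P_in/V_p = 56.263/230 = 0.245 A.

I_p ≈ 0.245 A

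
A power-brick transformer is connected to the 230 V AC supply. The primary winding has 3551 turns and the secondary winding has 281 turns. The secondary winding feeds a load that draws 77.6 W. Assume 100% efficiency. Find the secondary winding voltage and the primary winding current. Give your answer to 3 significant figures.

V_s = V_p × N_s/N_p = 230 × 281/3551 = 18.201 V.
I_s = P/V_s = 77.6/18.201 = 4.2636 A.
I_p = I_s × N_s/N_p = 4.2636 × 281/3551 = 0.337 A.

V_s ≈ 18.2 V, I_p ≈ 0.337 A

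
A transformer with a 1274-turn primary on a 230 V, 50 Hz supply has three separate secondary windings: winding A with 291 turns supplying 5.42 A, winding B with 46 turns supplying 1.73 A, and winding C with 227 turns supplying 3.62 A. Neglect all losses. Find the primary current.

V_A = 230 × 291/1274 = 52.535 V; V_B = 230 × 46/1274 = 8.3046 V; V_C = 230 × 227/1274 = 40.981 V.
P_out = V_A I_A + V_B I_B + V_C I_C = 52.535×5.42 + 8.3046×1.73 + 40.981×3.62 = 284.74 + 14.367 + 148.35 = 447.46 W.
Ideal ⇒ P_in = P_out, so I_p = P_out/V_p = 447.46/230 = 1.95 A.

I_p ≈ 1.95 A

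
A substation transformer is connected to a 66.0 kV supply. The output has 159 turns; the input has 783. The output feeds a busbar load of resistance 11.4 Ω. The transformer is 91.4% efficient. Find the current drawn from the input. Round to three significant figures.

I_in ≈ 261 A

V_out = 66000 × 159/783 = 13402 V.
I_out = V_out/R = 13402/11.4 = 1175.6 A.
P_out = V_out I_out = 13402 × 1175.6 = 1.5756×10^7 W.
P_in = P_out/η = 1.5756×10^7/0.914 = 1.7239×10^7 W.
I_in = P_in/V_in = 1.7239×10^7/66000 = 261 A.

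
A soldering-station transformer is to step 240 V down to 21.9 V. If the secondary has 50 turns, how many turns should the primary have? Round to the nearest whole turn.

N_p = 548 turns

N_p/N_s = V_p/V_s, so N_p = 50 × 240/21.9 = 547.9 ≈ 548 turns.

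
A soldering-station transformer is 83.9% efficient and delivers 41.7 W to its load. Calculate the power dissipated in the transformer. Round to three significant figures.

P_loss ≈ 8.00 W

P_in = P_out/η = 41.7/0.839 = 49.7020 W.
P_loss = P_in − P_out = 49.7020 − 41.7 = 8.00 W.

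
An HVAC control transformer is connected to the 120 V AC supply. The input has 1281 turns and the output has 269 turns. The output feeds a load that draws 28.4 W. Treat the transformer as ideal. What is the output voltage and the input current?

V_out = V_in × N_out/N_in = 120 × 269/1281 = 25.199 V.
I_out = P/V_out = 28.4/25.199 = 1.1270 A.
I_in = I_out × N_out/N_in = 1.1270 × 269/1281 = 0.237 A.

V_out ≈ 25.2 V, I_in ≈ 0.237 A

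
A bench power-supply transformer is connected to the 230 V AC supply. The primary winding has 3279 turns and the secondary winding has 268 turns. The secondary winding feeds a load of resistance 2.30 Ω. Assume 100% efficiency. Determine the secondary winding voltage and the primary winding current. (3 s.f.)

V_s = V_p × N_s/N_p = 230 × 268/3279 = 18.798 V.
I_s = V_s/R = 18.798/2.30 = 8.1732 A.
I_p = I_s × N_s/N_p = 8.1732 × 268/3279 = 0.668 A.

V_s ≈ 18.8 V, I_p ≈ 0.668 A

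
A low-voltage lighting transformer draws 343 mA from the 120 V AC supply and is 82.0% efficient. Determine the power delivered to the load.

P_in = V_p I_p = 120 × 0.343 = 41.160 W.
P_out = η P_in = 0.820 × 41.160 = 33.8 W.

P_out ≈ 33.8 W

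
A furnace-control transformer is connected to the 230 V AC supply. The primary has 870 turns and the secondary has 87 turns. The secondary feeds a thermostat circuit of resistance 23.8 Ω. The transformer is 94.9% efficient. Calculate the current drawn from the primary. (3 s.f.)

V_s = 230 × 87/870 = 23.000 V.
I_s = V_s/R = 23.000/23.8 = 0.96639 A.
P_out = V_s I_s = 23.000 × 0.96639 = 22.227 W.
P_in = P_out/η = 22.227/0.949 = 23.421 W.
I_p = P_in/V_p = 23.421/230 = 0.102 A.

I_p ≈ 0.102 A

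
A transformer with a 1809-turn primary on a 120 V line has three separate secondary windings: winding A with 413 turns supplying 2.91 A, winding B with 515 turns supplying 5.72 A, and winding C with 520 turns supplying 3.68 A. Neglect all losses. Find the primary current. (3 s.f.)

I_p ≈ 3.35 A

V_A = 120 × 413/1809 = 27.396 V; V_B = 120 × 515/1809 = 34.163 V; V_C = 120 × 520/1809 = 34.494 V.
P_out = V_A I_A + V_B I_B + V_C I_C = 27.396×2.91 + 34.163×5.72 + 34.494×3.68 = 79.723 + 195.41 + 126.94 = 402.07 W.
Ideal ⇒ P_in = P_out, so I_p = P_out/V_p = 402.07/120 = 3.35 A.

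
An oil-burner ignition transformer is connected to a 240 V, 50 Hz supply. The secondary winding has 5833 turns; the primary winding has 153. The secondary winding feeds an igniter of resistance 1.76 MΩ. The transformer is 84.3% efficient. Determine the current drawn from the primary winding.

I_p ≈ 0.235 A

V_s = 240 × 5833/153 = 9149.8 V.
I_s = V_s/R = 9149.8/(1.76×10^6) = 0.0051988 A.
P_out = V_s I_s = 9149.8 × 0.0051988 = 47.568 W.
P_in = P_out/η = 47.568/0.843 = 56.427 W.
I_p = P_in/V_p = 56.427/240 = 0.235 A.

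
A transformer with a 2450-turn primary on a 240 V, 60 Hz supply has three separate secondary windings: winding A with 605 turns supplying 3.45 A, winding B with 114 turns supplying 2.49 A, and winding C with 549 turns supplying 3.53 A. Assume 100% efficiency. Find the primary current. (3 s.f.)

I_p ≈ 1.76 A

V_A = 240 × 605/2450 = 59.265 V; V_B = 240 × 114/2450 = 11.167 V; V_C = 240 × 549/2450 = 53.780 V.
P_out = V_A I_A + V_B I_B + V_C I_C = 59.265×3.45 + 11.167×2.49 + 53.780×3.53 = 204.47 + 27.807 + 189.84 = 422.11 W.
Ideal ⇒ P_in = P_out, so I_p = P_out/V_p = 422.11/240 = 1.76 A.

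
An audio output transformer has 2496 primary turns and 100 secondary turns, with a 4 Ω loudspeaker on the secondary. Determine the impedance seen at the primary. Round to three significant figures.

Z_p ≈ 2490 Ω

Z_p = (N_p/N_s)² × Z_s = (2496/100)² × 4 = 2490 Ω.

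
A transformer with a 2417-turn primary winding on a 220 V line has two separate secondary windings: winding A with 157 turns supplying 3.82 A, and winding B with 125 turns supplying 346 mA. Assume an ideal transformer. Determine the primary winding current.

V_A = 220 × 157/2417 = 14.290 V; V_B = 220 × 125/2417 = 11.378 V.
P_out = V_A I_A + V_B I_B = 14.290×3.82 + 11.378×0.346 = 54.589 + 3.9367 = 58.526 W.
Ideal ⇒ P_in = P_out, so I_p = P_out/V_p = 58.526/220 = 0.266 A.

I_p ≈ 0.266 A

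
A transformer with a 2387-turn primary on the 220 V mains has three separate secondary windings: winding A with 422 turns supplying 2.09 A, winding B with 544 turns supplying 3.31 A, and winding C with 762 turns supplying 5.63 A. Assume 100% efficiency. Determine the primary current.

V_A = 220 × 422/2387 = 38.894 V; V_B = 220 × 544/2387 = 50.138 V; V_C = 220 × 762/2387 = 70.230 V.
P_out = V_A I_A + V_B I_B + V_C I_C = 38.894×2.09 + 50.138×3.31 + 70.230×5.63 = 81.288 + 165.96 + 395.40 = 642.64 W.
Ideal ⇒ P_in = P_out, so I_p = P_out/V_p = 642.64/220 = 2.92 A.

I_p ≈ 2.92 A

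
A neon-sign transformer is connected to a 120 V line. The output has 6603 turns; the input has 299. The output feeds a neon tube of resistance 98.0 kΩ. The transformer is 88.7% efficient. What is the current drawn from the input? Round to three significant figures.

I_in ≈ 0.673 A

V_out = 120 × 6603/299 = 2650.0 V.
I_out = V_out/R = 2650.0/98000 = 0.027041 A.
P_out = V_out I_out = 2650.0 × 0.027041 = 71.660 W.
P_in = P_out/η = 71.660/0.887 = 80.789 W.
I_in = P_in/V_in = 80.789/120 = 0.673 A.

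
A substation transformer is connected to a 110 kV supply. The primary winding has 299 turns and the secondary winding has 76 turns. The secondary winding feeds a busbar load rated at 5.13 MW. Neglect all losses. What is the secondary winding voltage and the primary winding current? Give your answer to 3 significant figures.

V_s ≈ 28000 V, I_p ≈ 46.6 A

V_s = V_p × N_s/N_p = 110000 × 76/299 = 27960 V.
I_s = P/V_s = 5.13×10^6/27960 = 183.48 A.
I_p = I_s × N_s/N_p = 183.48 × 76/299 = 46.6 A.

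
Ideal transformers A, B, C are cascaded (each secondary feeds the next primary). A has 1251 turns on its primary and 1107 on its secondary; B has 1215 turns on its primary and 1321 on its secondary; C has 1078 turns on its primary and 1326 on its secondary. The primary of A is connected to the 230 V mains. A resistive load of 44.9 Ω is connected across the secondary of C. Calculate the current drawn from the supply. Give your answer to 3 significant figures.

After A: V = 230.00 × 1107/1251 = 203.53 V.
After B: V = 203.53 × 1321/1215 = 221.28 V.
After C: V = 221.28 × 1326/1078 = 272.19 V.
I_load = 272.19/44.9 = 6.0621 A, so P_out = 272.19 × 6.0621 = 1650.0 W.
All ideal ⇒ P_in = P_out, so I_supply = 1650.0/230 = 7.17 A.

I_supply ≈ 7.17 A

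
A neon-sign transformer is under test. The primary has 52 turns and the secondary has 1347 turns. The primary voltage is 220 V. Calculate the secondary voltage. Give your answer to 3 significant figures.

V_s/V_p = N_s/N_p, so V_s = 220 × 1347/52 = 5700 V.

V_s ≈ 5700 V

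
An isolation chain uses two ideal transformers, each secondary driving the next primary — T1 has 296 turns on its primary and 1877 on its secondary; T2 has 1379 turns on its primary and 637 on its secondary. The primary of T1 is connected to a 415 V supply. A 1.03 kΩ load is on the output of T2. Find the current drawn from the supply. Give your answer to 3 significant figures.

I_supply ≈ 3.46 A

Secondary of T1: V = 415.00 × 1877/296 = 2631.6 V.
Secondary of T2: V = 2631.6 × 637/1379 = 1215.6 V.
I_load = 1215.6/1030 = 1.1802 A, so P_out = 1215.6 × 1.1802 = 1434.7 W.
All ideal ⇒ P_in = P_out, so I_supply = 1434.7/415 = 3.46 A.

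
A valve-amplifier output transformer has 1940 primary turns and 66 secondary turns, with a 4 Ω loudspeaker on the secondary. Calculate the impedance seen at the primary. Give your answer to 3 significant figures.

Z_p = (N_p/N_s)² × Z_s = (1940/66)² × 4 = 3460 Ω.

Z_p ≈ 3460 Ω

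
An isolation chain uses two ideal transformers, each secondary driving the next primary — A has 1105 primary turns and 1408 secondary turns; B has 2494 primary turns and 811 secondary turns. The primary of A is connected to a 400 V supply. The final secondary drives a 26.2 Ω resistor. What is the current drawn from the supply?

After A: V = 400.00 × 1408/1105 = 509.68 V.
After B: V = 509.68 × 811/2494 = 165.74 V.
I_load = 165.74/26.2 = 6.3259 A, so P_out = 165.74 × 6.3259 = 1048.5 W.
All ideal ⇒ P_in = P_out, so I_supply = 1048.5/400 = 2.62 A.

I_supply ≈ 2.62 A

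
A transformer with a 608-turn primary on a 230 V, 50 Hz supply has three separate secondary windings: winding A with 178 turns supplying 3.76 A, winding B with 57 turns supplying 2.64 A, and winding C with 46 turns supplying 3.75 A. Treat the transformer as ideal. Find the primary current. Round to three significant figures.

I_p ≈ 1.63 A

V_A = 230 × 178/608 = 67.336 V; V_B = 230 × 57/608 = 21.562 V; V_C = 230 × 46/608 = 17.401 V.
P_out = V_A I_A + V_B I_B + V_C I_C = 67.336×3.76 + 21.562×2.64 + 17.401×3.75 = 253.18 + 56.925 + 65.255 = 375.36 W.
Ideal ⇒ P_in = P_out, so I_p = P_out/V_p = 375.36/230 = 1.63 A.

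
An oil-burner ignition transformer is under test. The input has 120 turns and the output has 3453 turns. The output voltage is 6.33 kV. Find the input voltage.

V_in ≈ 220 V

V_in/V_out = N_in/N_out, so V_in = 6330 × 120/3453 = 220 V.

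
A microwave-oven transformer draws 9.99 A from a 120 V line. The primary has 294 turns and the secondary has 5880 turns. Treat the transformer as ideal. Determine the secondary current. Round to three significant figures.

I_s ≈ 0.499 A

I_s/I_p = N_p/N_s, so I_s = 9.99 × 294/5880 = 0.499 A.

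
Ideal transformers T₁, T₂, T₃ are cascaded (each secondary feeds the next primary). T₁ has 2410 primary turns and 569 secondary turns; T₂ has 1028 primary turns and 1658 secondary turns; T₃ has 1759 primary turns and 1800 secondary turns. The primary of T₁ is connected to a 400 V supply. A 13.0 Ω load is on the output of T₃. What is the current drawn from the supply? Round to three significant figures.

I_supply ≈ 4.67 A

After T₁: V = 400.00 × 569/2410 = 94.440 V.
After T₂: V = 94.440 × 1658/1028 = 152.32 V.
After T₃: V = 152.32 × 1800/1759 = 155.87 V.
I_load = 155.87/13.0 = 11.990 A, so P_out = 155.87 × 11.990 = 1868.8 W.
All ideal ⇒ P_in = P_out, so I_supply = 1868.8/400 = 4.67 A.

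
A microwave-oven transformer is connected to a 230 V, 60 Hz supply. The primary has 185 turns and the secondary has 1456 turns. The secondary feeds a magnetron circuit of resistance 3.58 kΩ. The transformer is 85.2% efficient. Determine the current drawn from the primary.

I_p ≈ 4.67 A

V_s = 230 × 1456/185 = 1810.2 V.
I_s = V_s/R = 1810.2/3580 = 0.50563 A.
P_out = V_s I_s = 1810.2 × 0.50563 = 915.28 W.
P_in = P_out/η = 915.28/0.852 = 1074.3 W.
I_p = P_in/V_p = 1074.3/230 = 4.67 A.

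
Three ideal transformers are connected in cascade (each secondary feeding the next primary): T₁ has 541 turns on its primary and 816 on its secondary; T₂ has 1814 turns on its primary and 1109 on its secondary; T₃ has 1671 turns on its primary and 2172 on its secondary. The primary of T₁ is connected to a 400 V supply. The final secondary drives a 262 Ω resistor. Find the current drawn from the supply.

Secondary of T₁: V = 400.00 × 816/541 = 603.33 V.
Secondary of T₂: V = 603.33 × 1109/1814 = 368.85 V.
Secondary of T₃: V = 368.85 × 2172/1671 = 479.44 V.
I_load = 479.44/262 = 1.8299 A, so P_out = 479.44 × 1.8299 = 877.32 W.
All ideal ⇒ P_in = P_out, so I_supply = 877.32/400 = 2.19 A.

I_supply ≈ 2.19 A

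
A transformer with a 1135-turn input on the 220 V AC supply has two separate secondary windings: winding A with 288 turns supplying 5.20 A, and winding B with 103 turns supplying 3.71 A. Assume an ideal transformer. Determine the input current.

V_A = 220 × 288/1135 = 55.824 V; V_B = 220 × 103/1135 = 19.965 V.
P_out = V_A I_A + V_B I_B = 55.824×5.20 + 19.965×3.71 = 290.28 + 74.069 = 364.35 W.
Ideal ⇒ P_in = P_out, so I_in = P_out/V_in = 364.35/220 = 1.66 A.

I_in ≈ 1.66 A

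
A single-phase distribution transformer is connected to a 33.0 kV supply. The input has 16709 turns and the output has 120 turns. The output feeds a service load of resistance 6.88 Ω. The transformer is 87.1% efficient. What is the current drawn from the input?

V_out = 33000 × 120/16709 = 237.00 V.
I_out = V_out/R = 237.00/6.88 = 34.447 A.
P_out = V_out I_out = 237.00 × 34.447 = 8164.0 W.
P_in = P_out/η = 8164.0/0.871 = 9373.1 W.
I_in = P_in/V_in = 9373.1/33000 = 0.284 A.

I_in ≈ 0.284 A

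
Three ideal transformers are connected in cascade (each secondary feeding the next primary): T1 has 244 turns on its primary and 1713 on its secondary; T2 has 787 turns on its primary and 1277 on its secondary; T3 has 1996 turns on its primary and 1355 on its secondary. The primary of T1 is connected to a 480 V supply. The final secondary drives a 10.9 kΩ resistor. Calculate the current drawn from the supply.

After T1: V = 480.00 × 1713/244 = 3369.8 V.
After T2: V = 3369.8 × 1277/787 = 5468.0 V.
After T3: V = 5468.0 × 1355/1996 = 3712.0 V.
I_load = 3712.0/10900 = 0.34055 A, so P_out = 3712.0 × 0.34055 = 1264.1 W.
All ideal ⇒ P_in = P_out, so I_supply = 1264.1/480 = 2.63 A.

I_supply ≈ 2.63 A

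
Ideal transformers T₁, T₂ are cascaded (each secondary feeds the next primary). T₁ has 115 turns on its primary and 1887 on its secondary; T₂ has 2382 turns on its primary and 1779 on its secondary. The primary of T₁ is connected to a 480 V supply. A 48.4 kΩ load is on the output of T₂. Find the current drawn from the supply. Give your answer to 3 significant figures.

I_supply ≈ 1.49 A

After T₁: V = 480.00 × 1887/115 = 7876.2 V.
After T₂: V = 7876.2 × 1779/2382 = 5882.3 V.
I_load = 5882.3/48400 = 0.12154 A, so P_out = 5882.3 × 0.12154 = 714.91 W.
All ideal ⇒ P_in = P_out, so I_supply = 714.91/480 = 1.49 A.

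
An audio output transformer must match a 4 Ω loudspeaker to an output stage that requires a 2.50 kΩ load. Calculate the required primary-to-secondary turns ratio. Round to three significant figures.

Z_p/Z_s = (N_p/N_s)², so N_p/N_s = √(2500/4) = √625 = 25.0.

N_p/N_s ≈ 25.0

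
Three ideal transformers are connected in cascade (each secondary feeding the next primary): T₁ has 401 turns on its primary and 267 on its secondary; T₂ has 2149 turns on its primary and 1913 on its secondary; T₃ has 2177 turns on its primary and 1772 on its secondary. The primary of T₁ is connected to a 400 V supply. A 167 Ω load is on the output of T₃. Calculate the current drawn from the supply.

Secondary of T₁: V = 400.00 × 267/401 = 266.33 V.
Secondary of T₂: V = 266.33 × 1913/2149 = 237.09 V.
Secondary of T₃: V = 237.09 × 1772/2177 = 192.98 V.
I_load = 192.98/167 = 1.1556 A, so P_out = 192.98 × 1.1556 = 223.00 W.
All ideal ⇒ P_in = P_out, so I_supply = 223.00/400 = 0.558 A.

I_supply ≈ 0.558 A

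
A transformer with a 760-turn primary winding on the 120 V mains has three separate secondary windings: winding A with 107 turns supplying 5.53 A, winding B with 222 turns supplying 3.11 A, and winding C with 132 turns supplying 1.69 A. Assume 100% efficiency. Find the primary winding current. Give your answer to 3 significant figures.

I_p ≈ 1.98 A

V_A = 120 × 107/760 = 16.895 V; V_B = 120 × 222/760 = 35.053 V; V_C = 120 × 132/760 = 20.842 V.
P_out = V_A I_A + V_B I_B + V_C I_C = 16.895×5.53 + 35.053×3.11 + 20.842×1.69 = 93.428 + 109.01 + 35.223 = 237.66 W.
Ideal ⇒ P_in = P_out, so I_p = P_out/V_p = 237.66/120 = 1.98 A.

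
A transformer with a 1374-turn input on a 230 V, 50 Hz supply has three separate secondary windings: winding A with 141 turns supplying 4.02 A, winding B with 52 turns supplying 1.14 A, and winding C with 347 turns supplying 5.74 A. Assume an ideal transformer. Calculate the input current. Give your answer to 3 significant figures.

I_in ≈ 1.91 A

V_A = 230 × 141/1374 = 23.603 V; V_B = 230 × 52/1374 = 8.7045 V; V_C = 230 × 347/1374 = 58.086 V.
P_out = V_A I_A + V_B I_B + V_C I_C = 23.603×4.02 + 8.7045×1.14 + 58.086×5.74 = 94.883 + 9.9231 + 333.41 = 438.22 W.
Ideal ⇒ P_in = P_out, so I_in = P_out/V_in = 438.22/230 = 1.91 A.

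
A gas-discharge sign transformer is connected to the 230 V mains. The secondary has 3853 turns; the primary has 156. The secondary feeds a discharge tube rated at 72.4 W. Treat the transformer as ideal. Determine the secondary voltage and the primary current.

V_s = V_p × N_s/N_p = 230 × 3853/156 = 5680.7 V.
I_s = P/V_s = 72.4/5680.7 = 0.012745 A.
I_p = I_s × N_s/N_p = 0.012745 × 3853/156 = 0.315 A.

V_s ≈ 5680 V, I_p ≈ 0.315 A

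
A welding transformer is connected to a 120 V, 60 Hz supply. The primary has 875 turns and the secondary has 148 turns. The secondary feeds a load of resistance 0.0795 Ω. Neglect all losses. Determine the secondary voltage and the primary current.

V_s = V_p × N_s/N_p = 120 × 148/875 = 20.297 V.
I_s = V_s/R = 20.297/0.0795 = 255.31 A.
I_p = I_s × N_s/N_p = 255.31 × 148/875 = 43.2 A.

V_s ≈ 20.3 V, I_p ≈ 43.2 A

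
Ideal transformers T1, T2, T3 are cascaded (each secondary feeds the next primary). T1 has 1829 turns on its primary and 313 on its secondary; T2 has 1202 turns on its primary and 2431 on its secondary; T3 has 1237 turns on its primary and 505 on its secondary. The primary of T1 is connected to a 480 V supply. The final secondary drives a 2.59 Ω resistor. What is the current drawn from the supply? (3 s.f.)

I_supply ≈ 3.70 A

Secondary of T1: V = 480.00 × 313/1829 = 82.143 V.
Secondary of T2: V = 82.143 × 2431/1202 = 166.13 V.
Secondary of T3: V = 166.13 × 505/1237 = 67.823 V.
I_load = 67.823/2.59 = 26.186 A, so P_out = 67.823 × 26.186 = 1776.0 W.
All ideal ⇒ P_in = P_out, so I_supply = 1776.0/480 = 3.70 A.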